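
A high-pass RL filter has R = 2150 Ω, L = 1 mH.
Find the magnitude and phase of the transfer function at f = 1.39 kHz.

Step 1 — Angular frequency: ω = 2π·1390 = 8734 rad/s.
Step 2 — Transfer function: H(jω) = jωL/(R + jωL).
Step 3 — Numerator jωL = j·8.734; denominator R + jωL = 2150 + j8.734.
Step 4 — H = 1.65e-05 + j0.004062.
Step 5 — Magnitude: |H| = 0.004062 (-47.8 dB); phase: φ = 89.8°.

|H| = 0.004062 (-47.8 dB), φ = 89.8°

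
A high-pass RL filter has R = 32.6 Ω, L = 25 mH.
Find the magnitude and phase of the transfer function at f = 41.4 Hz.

Step 1 — Angular frequency: ω = 2π·41.4 = 260.1 rad/s.
Step 2 — Transfer function: H(jω) = jωL/(R + jωL).
Step 3 — Numerator jωL = j·6.503; denominator R + jωL = 32.6 + j6.503.
Step 4 — H = 0.03827 + j0.1918.
Step 5 — Magnitude: |H| = 0.1956 (-14.2 dB); phase: φ = 78.7°.

|H| = 0.1956 (-14.2 dB), φ = 78.7°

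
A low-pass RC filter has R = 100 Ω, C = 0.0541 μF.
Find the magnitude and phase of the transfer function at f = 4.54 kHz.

Step 1 — Angular frequency: ω = 2π·4540 = 2.853e+04 rad/s.
Step 2 — Transfer function: H(jω) = 1/(1 + jωRC).
Step 3 — Denominator: 1 + jωRC = 1 + j·2.853e+04·100·5.41e-08 = 1 + j0.1543.
Step 4 — H = 0.9767 - j0.1507.
Step 5 — Magnitude: |H| = 0.9883 (-0.1 dB); phase: φ = -8.8°.

|H| = 0.9883 (-0.1 dB), φ = -8.8°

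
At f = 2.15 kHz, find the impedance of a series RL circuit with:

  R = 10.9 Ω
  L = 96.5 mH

Step 1 — Angular frequency: ω = 2π·f = 2π·2150 = 1.351e+04 rad/s.
Step 2 — Component impedances:
  R: Z = R = 10.9 Ω
  L: Z = jωL = j·1.351e+04·0.0965 = 0 + j1304 Ω
Step 3 — Series combination: Z_total = R + L = 10.9 + j1304 Ω = 1304∠89.5° Ω.

Z = 10.9 + j1304 Ω = 1304∠89.5° Ω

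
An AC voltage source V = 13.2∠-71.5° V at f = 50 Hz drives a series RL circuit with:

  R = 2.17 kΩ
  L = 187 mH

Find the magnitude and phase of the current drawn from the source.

Step 1 — Angular frequency: ω = 2π·f = 2π·50 = 314.2 rad/s.
Step 2 — Component impedances:
  R: Z = R = 2170 Ω
  L: Z = jωL = j·314.2·0.187 = 0 + j58.75 Ω
Step 3 — Series combination: Z_total = R + L = 2170 + j58.75 Ω = 2171∠1.6° Ω.
Step 4 — Source phasor: V = 13.2∠-71.5° V = 4.188 - j12.52 V.
Step 5 — Ohm's law: I = V / Z_total = (4.188 - j12.52) / (2170 + j58.75) = 0.001773 - j0.005817 A.
Step 6 — Convert to polar: |I| = 0.006081 A, ∠I = -73.1°.

I = 0.006081∠-73.1° A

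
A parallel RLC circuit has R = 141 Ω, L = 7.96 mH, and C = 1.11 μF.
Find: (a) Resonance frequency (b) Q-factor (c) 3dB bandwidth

Step 1 — Resonance: ω₀ = 1/√(LC) = 1/√(0.00796·1.11e-06) = 1.064e+04 rad/s.
Step 2 — f₀ = ω₀/(2π) = 1693 Hz.
Step 3 — Parallel Q: Q = R/(ω₀L) = 141/(1.064e+04·0.00796) = 1.665.
Step 4 — Bandwidth: Δω = ω₀/Q = 6389 rad/s; BW = Δω/(2π) = 1017 Hz.

(a) f₀ = 1693 Hz  (b) Q = 1.665  (c) BW = 1017 Hz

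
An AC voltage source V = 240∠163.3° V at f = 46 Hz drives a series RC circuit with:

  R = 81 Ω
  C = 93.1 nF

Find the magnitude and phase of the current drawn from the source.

Step 1 — Angular frequency: ω = 2π·f = 2π·46 = 289 rad/s.
Step 2 — Component impedances:
  R: Z = R = 81 Ω
  C: Z = 1/(jωC) = -j/(ω·C) = 0 - j3.716e+04 Ω
Step 3 — Series combination: Z_total = R + C = 81 - j3.716e+04 Ω = 3.716e+04∠-89.9° Ω.
Step 4 — Source phasor: V = 240∠163.3° V = -229.9 + j68.97 V.
Step 5 — Ohm's law: I = V / Z_total = (-229.9 + j68.97) / (81 - j3.716e+04) = -0.001869 - j0.006182 A.
Step 6 — Convert to polar: |I| = 0.006458 A, ∠I = -106.8°.

I = 0.006458∠-106.8° A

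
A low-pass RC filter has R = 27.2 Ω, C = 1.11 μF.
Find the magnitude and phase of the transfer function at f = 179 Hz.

Step 1 — Angular frequency: ω = 2π·179 = 1125 rad/s.
Step 2 — Transfer function: H(jω) = 1/(1 + jωRC).
Step 3 — Denominator: 1 + jωRC = 1 + j·1125·27.2·1.11e-06 = 1 + j0.03396.
Step 4 — H = 0.9988 - j0.03392.
Step 5 — Magnitude: |H| = 0.9994 (-0.0 dB); phase: φ = -1.9°.

|H| = 0.9994 (-0.0 dB), φ = -1.9°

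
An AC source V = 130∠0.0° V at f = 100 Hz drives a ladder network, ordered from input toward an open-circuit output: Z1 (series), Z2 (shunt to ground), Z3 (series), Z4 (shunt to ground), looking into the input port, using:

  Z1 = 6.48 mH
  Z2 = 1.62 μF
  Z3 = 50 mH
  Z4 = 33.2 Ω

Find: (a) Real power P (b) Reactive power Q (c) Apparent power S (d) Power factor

Step 1 — Angular frequency: ω = 2π·f = 2π·100 = 628.3 rad/s.
Step 2 — Component impedances:
  Z1: Z = jωL = j·628.3·0.00648 = 0 + j4.072 Ω
  Z2: Z = 1/(jωC) = -j/(ω·C) = 0 - j982.4 Ω
  Z3: Z = jωL = j·628.3·0.05 = 0 + j31.42 Ω
  Z4: Z = R = 33.2 Ω
Step 3 — Ladder network (open output): work backward from the far end, alternating series and parallel combinations. Z_in = 35.39 + j35.29 Ω = 49.98∠44.9° Ω.
Step 4 — Source phasor: V = 130∠0.0° V = 130 V.
Step 5 — Current: I = V / Z = 1.842 - j1.837 A = 2.601∠-44.9° A.
Step 6 — Complex power: S = V·I* = 239.4 + j238.8 VA.
Step 7 — Real power: P = Re(S) = 239.4 W.
Step 8 — Reactive power: Q = Im(S) = 238.8 VAR.
Step 9 — Apparent power: |S| = 338.2 VA.
Step 10 — Power factor: PF = P/|S| = 0.7081 (lagging).

(a) P = 239.4 W  (b) Q = 238.8 VAR  (c) S = 338.2 VA  (d) PF = 0.7081 (lagging)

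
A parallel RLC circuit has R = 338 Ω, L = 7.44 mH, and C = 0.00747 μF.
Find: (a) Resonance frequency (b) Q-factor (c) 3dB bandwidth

Step 1 — Resonance: ω₀ = 1/√(LC) = 1/√(0.00744·7.47e-09) = 1.341e+05 rad/s.
Step 2 — f₀ = ω₀/(2π) = 2.135e+04 Hz.
Step 3 — Parallel Q: Q = R/(ω₀L) = 338/(1.341e+05·0.00744) = 0.3387.
Step 4 — Bandwidth: Δω = ω₀/Q = 3.961e+05 rad/s; BW = Δω/(2π) = 6.304e+04 Hz.

(a) f₀ = 2.135e+04 Hz  (b) Q = 0.3387  (c) BW = 6.304e+04 Hz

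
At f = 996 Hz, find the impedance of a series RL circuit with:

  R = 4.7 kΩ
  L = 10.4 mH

Step 1 — Angular frequency: ω = 2π·f = 2π·996 = 6258 rad/s.
Step 2 — Component impedances:
  R: Z = R = 4700 Ω
  L: Z = jωL = j·6258·0.0104 = 0 + j65.08 Ω
Step 3 — Series combination: Z_total = R + L = 4700 + j65.08 Ω = 4700∠0.8° Ω.

Z = 4700 + j65.08 Ω = 4700∠0.8° Ω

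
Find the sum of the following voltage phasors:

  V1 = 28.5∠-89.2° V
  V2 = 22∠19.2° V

Step 1 — Convert each phasor to rectangular form:
  V1 = 28.5·(cos(-89.2°) + j·sin(-89.2°)) = 0.3979 - j28.5 V
  V2 = 22·(cos(19.2°) + j·sin(19.2°)) = 20.78 + j7.235 V
Step 2 — Sum components: V_total = 21.17 - j21.26 V.
Step 3 — Convert to polar: |V_total| = 30.01 V, ∠V_total = -45.1°.

V_total = 30.01∠-45.1° V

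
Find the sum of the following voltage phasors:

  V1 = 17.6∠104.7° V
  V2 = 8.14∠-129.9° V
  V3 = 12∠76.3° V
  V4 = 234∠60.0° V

Step 1 — Convert each phasor to rectangular form:
  V1 = 17.6·(cos(104.7°) + j·sin(104.7°)) = -4.466 + j17.02 V
  V2 = 8.14·(cos(-129.9°) + j·sin(-129.9°)) = -5.221 - j6.245 V
  V3 = 12·(cos(76.3°) + j·sin(76.3°)) = 2.842 + j11.66 V
  V4 = 234·(cos(60.0°) + j·sin(60.0°)) = 117 + j202.6 V
Step 2 — Sum components: V_total = 110.2 + j225.1 V.
Step 3 — Convert to polar: |V_total| = 250.6 V, ∠V_total = 63.9°.

V_total = 250.6∠63.9° V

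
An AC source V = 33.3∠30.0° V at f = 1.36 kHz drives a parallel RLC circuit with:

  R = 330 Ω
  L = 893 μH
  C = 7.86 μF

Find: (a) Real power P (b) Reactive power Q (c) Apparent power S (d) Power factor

Step 1 — Angular frequency: ω = 2π·f = 2π·1360 = 8545 rad/s.
Step 2 — Component impedances:
  R: Z = R = 330 Ω
  L: Z = jωL = j·8545·0.000893 = 0 + j7.631 Ω
  C: Z = 1/(jωC) = -j/(ω·C) = 0 - j14.89 Ω
Step 3 — Parallel combination: 1/Z_total = 1/R + 1/L + 1/C; Z_total = 0.7409 + j15.62 Ω = 15.64∠87.3° Ω.
Step 4 — Source phasor: V = 33.3∠30.0° V = 28.84 + j16.65 V.
Step 5 — Current: I = V / Z = 1.151 - j1.792 A = 2.13∠-57.3° A.
Step 6 — Complex power: S = V·I* = 3.36 + j70.84 VA.
Step 7 — Real power: P = Re(S) = 3.36 W.
Step 8 — Reactive power: Q = Im(S) = 70.84 VAR.
Step 9 — Apparent power: |S| = 70.92 VA.
Step 10 — Power factor: PF = P/|S| = 0.04738 (lagging).

(a) P = 3.36 W  (b) Q = 70.84 VAR  (c) S = 70.92 VA  (d) PF = 0.04738 (lagging)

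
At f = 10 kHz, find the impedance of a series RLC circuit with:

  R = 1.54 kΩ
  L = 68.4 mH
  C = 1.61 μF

Step 1 — Angular frequency: ω = 2π·f = 2π·1e+04 = 6.283e+04 rad/s.
Step 2 — Component impedances:
  R: Z = R = 1540 Ω
  L: Z = jωL = j·6.283e+04·0.0684 = 0 + j4298 Ω
  C: Z = 1/(jωC) = -j/(ω·C) = 0 - j9.885 Ω
Step 3 — Series combination: Z_total = R + L + C = 1540 + j4288 Ω = 4556∠70.2° Ω.

Z = 1540 + j4288 Ω = 4556∠70.2° Ω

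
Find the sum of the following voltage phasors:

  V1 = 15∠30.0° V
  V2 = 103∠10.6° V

Step 1 — Convert each phasor to rectangular form:
  V1 = 15·(cos(30.0°) + j·sin(30.0°)) = 12.99 + j7.5 V
  V2 = 103·(cos(10.6°) + j·sin(10.6°)) = 101.2 + j18.95 V
Step 2 — Sum components: V_total = 114.2 + j26.45 V.
Step 3 — Convert to polar: |V_total| = 117.3 V, ∠V_total = 13.0°.

V_total = 117.3∠13.0° V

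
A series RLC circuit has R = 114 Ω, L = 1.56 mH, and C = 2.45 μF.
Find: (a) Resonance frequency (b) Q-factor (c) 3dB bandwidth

Step 1 — Resonance: ω₀ = 1/√(LC) = 1/√(0.00156·2.45e-06) = 1.618e+04 rad/s.
Step 2 — f₀ = ω₀/(2π) = 2574 Hz.
Step 3 — Series Q: Q = ω₀L/R = 1.618e+04·0.00156/114 = 0.2213.
Step 4 — Bandwidth: Δω = ω₀/Q = 7.308e+04 rad/s; BW = Δω/(2π) = 1.163e+04 Hz.

(a) f₀ = 2574 Hz  (b) Q = 0.2213  (c) BW = 1.163e+04 Hz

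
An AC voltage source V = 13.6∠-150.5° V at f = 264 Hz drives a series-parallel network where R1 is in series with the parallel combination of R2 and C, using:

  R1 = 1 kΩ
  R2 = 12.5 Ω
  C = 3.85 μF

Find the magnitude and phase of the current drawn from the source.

Step 1 — Angular frequency: ω = 2π·f = 2π·264 = 1659 rad/s.
Step 2 — Component impedances:
  R1: Z = R = 1000 Ω
  R2: Z = R = 12.5 Ω
  C: Z = 1/(jωC) = -j/(ω·C) = 0 - j156.6 Ω
Step 3 — Parallel branch: R2 || C = 1/(1/R2 + 1/C) = 12.42 - j0.9915 Ω.
Step 4 — Series with R1: Z_total = R1 + (R2 || C) = 1012 - j0.9915 Ω = 1012∠-0.1° Ω.
Step 5 — Source phasor: V = 13.6∠-150.5° V = -11.84 - j6.697 V.
Step 6 — Ohm's law: I = V / Z_total = (-11.84 - j6.697) / (1012 - j0.9915) = -0.01169 - j0.006626 A.
Step 7 — Convert to polar: |I| = 0.01343 A, ∠I = -150.4°.

I = 0.01343∠-150.4° A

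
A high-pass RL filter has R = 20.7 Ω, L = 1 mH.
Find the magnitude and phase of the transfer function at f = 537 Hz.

Step 1 — Angular frequency: ω = 2π·537 = 3374 rad/s.
Step 2 — Transfer function: H(jω) = jωL/(R + jωL).
Step 3 — Numerator jωL = j·3.374; denominator R + jωL = 20.7 + j3.374.
Step 4 — H = 0.02588 + j0.1588.
Step 5 — Magnitude: |H| = 0.1609 (-15.9 dB); phase: φ = 80.7°.

|H| = 0.1609 (-15.9 dB), φ = 80.7°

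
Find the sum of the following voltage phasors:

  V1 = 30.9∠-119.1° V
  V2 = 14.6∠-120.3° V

Step 1 — Convert each phasor to rectangular form:
  V1 = 30.9·(cos(-119.1°) + j·sin(-119.1°)) = -15.03 - j27 V
  V2 = 14.6·(cos(-120.3°) + j·sin(-120.3°)) = -7.366 - j12.61 V
Step 2 — Sum components: V_total = -22.39 - j39.61 V.
Step 3 — Convert to polar: |V_total| = 45.5 V, ∠V_total = -119.5°.

V_total = 45.5∠-119.5° V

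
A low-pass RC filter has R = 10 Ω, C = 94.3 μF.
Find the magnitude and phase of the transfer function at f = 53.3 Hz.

Step 1 — Angular frequency: ω = 2π·53.3 = 334.9 rad/s.
Step 2 — Transfer function: H(jω) = 1/(1 + jωRC).
Step 3 — Denominator: 1 + jωRC = 1 + j·334.9·10·9.43e-05 = 1 + j0.3158.
Step 4 — H = 0.9093 - j0.2872.
Step 5 — Magnitude: |H| = 0.9536 (-0.4 dB); phase: φ = -17.5°.

|H| = 0.9536 (-0.4 dB), φ = -17.5°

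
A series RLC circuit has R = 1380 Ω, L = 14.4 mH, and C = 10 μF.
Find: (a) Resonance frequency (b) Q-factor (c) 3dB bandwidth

Step 1 — Resonance: ω₀ = 1/√(LC) = 1/√(0.0144·1e-05) = 2635 rad/s.
Step 2 — f₀ = ω₀/(2π) = 419.4 Hz.
Step 3 — Series Q: Q = ω₀L/R = 2635·0.0144/1380 = 0.0275.
Step 4 — Bandwidth: Δω = ω₀/Q = 9.583e+04 rad/s; BW = Δω/(2π) = 1.525e+04 Hz.

(a) f₀ = 419.4 Hz  (b) Q = 0.0275  (c) BW = 1.525e+04 Hz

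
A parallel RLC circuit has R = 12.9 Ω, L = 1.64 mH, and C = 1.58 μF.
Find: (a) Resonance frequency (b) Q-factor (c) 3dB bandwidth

Step 1 — Resonance: ω₀ = 1/√(LC) = 1/√(0.00164·1.58e-06) = 1.964e+04 rad/s.
Step 2 — f₀ = ω₀/(2π) = 3127 Hz.
Step 3 — Parallel Q: Q = R/(ω₀L) = 12.9/(1.964e+04·0.00164) = 0.4004.
Step 4 — Bandwidth: Δω = ω₀/Q = 4.906e+04 rad/s; BW = Δω/(2π) = 7809 Hz.

(a) f₀ = 3127 Hz  (b) Q = 0.4004  (c) BW = 7809 Hz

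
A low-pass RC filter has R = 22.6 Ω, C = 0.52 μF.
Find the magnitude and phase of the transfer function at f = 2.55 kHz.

Step 1 — Angular frequency: ω = 2π·2550 = 1.602e+04 rad/s.
Step 2 — Transfer function: H(jω) = 1/(1 + jωRC).
Step 3 — Denominator: 1 + jωRC = 1 + j·1.602e+04·22.6·5.2e-07 = 1 + j0.1883.
Step 4 — H = 0.9658 - j0.1818.
Step 5 — Magnitude: |H| = 0.9827 (-0.2 dB); phase: φ = -10.7°.

|H| = 0.9827 (-0.2 dB), φ = -10.7°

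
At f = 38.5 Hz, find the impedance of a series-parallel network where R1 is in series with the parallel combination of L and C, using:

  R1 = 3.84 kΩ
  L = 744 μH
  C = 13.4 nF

Step 1 — Angular frequency: ω = 2π·f = 2π·38.5 = 241.9 rad/s.
Step 2 — Component impedances:
  R1: Z = R = 3840 Ω
  L: Z = jωL = j·241.9·0.000744 = 0 + j0.18 Ω
  C: Z = 1/(jωC) = -j/(ω·C) = 0 - j3.085e+05 Ω
Step 3 — Parallel branch: L || C = 1/(1/L + 1/C) = 0 + j0.18 Ω.
Step 4 — Series with R1: Z_total = R1 + (L || C) = 3840 + j0.18 Ω = 3840∠0.0° Ω.

Z = 3840 + j0.18 Ω = 3840∠0.0° Ω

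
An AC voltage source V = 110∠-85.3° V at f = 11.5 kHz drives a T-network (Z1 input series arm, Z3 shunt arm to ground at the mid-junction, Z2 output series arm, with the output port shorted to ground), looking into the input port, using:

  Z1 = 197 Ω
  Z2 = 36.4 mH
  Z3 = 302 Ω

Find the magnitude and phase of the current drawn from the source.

Step 1 — Angular frequency: ω = 2π·f = 2π·1.15e+04 = 7.226e+04 rad/s.
Step 2 — Component impedances:
  Z1: Z = R = 197 Ω
  Z2: Z = jωL = j·7.226e+04·0.0364 = 0 + j2630 Ω
  Z3: Z = R = 302 Ω
Step 3 — With the output port shorted to ground, the output series arm Z2 runs from the junction to ground; the shunt arm Z3 also runs from the junction to ground. They appear in parallel: Z3 || Z2 = 298.1 + j34.23 Ω.
Step 4 — Series with input arm Z1: Z_in = Z1 + (Z3 || Z2) = 495.1 + j34.23 Ω = 496.3∠4.0° Ω.
Step 5 — Source phasor: V = 110∠-85.3° V = 9.013 - j109.6 V.
Step 6 — Ohm's law: I = V / Z_total = (9.013 - j109.6) / (495.1 + j34.23) = 0.002883 - j0.2216 A.
Step 7 — Convert to polar: |I| = 0.2217 A, ∠I = -89.3°.

I = 0.2217∠-89.3° A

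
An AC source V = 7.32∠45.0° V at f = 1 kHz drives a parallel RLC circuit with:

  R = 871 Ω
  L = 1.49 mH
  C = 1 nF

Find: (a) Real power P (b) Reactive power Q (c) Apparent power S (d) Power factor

Step 1 — Angular frequency: ω = 2π·f = 2π·1000 = 6283 rad/s.
Step 2 — Component impedances:
  R: Z = R = 871 Ω
  L: Z = jωL = j·6283·0.00149 = 0 + j9.362 Ω
  C: Z = 1/(jωC) = -j/(ω·C) = 0 - j1.592e+05 Ω
Step 3 — Parallel combination: 1/Z_total = 1/R + 1/L + 1/C; Z_total = 0.1006 + j9.361 Ω = 9.362∠89.4° Ω.
Step 4 — Source phasor: V = 7.32∠45.0° V = 5.176 + j5.176 V.
Step 5 — Current: I = V / Z = 0.5588 - j0.5469 A = 0.7819∠-44.4° A.
Step 6 — Complex power: S = V·I* = 0.06152 + j5.723 VA.
Step 7 — Real power: P = Re(S) = 0.06152 W.
Step 8 — Reactive power: Q = Im(S) = 5.723 VAR.
Step 9 — Apparent power: |S| = 5.723 VA.
Step 10 — Power factor: PF = P/|S| = 0.01075 (lagging).

(a) P = 0.06152 W  (b) Q = 5.723 VAR  (c) S = 5.723 VA  (d) PF = 0.01075 (lagging)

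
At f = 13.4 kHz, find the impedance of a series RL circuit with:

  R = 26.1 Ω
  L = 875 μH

Step 1 — Angular frequency: ω = 2π·f = 2π·1.34e+04 = 8.419e+04 rad/s.
Step 2 — Component impedances:
  R: Z = R = 26.1 Ω
  L: Z = jωL = j·8.419e+04·0.000875 = 0 + j73.67 Ω
Step 3 — Series combination: Z_total = R + L = 26.1 + j73.67 Ω = 78.16∠70.5° Ω.

Z = 26.1 + j73.67 Ω = 78.16∠70.5° Ω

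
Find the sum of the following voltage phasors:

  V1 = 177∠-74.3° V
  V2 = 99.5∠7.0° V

Step 1 — Convert each phasor to rectangular form:
  V1 = 177·(cos(-74.3°) + j·sin(-74.3°)) = 47.9 - j170.4 V
  V2 = 99.5·(cos(7.0°) + j·sin(7.0°)) = 98.76 + j12.13 V
Step 2 — Sum components: V_total = 146.7 - j158.3 V.
Step 3 — Convert to polar: |V_total| = 215.8 V, ∠V_total = -47.2°.

V_total = 215.8∠-47.2° V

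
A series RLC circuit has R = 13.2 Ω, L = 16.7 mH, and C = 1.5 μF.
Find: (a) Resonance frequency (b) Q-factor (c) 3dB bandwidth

Step 1 — Resonance condition Im(Z)=0 gives ω₀ = 1/√(LC).
Step 2 — ω₀ = 1/√(0.0167·1.5e-06) = 6318 rad/s.
Step 3 — f₀ = ω₀/(2π) = 1006 Hz.
Step 4 — Series Q: Q = ω₀L/R = 6318·0.0167/13.2 = 7.994.
Step 5 — 3dB bandwidth: Δω = ω₀/Q = 790.4 rad/s; BW = Δω/(2π) = 125.8 Hz.

(a) f₀ = 1006 Hz  (b) Q = 7.994  (c) BW = 125.8 Hz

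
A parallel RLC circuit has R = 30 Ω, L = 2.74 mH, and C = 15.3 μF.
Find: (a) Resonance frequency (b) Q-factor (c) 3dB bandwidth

Step 1 — Resonance: ω₀ = 1/√(LC) = 1/√(0.00274·1.53e-05) = 4884 rad/s.
Step 2 — f₀ = ω₀/(2π) = 777.3 Hz.
Step 3 — Parallel Q: Q = R/(ω₀L) = 30/(4884·0.00274) = 2.242.
Step 4 — Bandwidth: Δω = ω₀/Q = 2179 rad/s; BW = Δω/(2π) = 346.7 Hz.

(a) f₀ = 777.3 Hz  (b) Q = 2.242  (c) BW = 346.7 Hz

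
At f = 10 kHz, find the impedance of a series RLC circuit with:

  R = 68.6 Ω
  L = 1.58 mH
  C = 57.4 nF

Step 1 — Angular frequency: ω = 2π·f = 2π·1e+04 = 6.283e+04 rad/s.
Step 2 — Component impedances:
  R: Z = R = 68.6 Ω
  L: Z = jωL = j·6.283e+04·0.00158 = 0 + j99.27 Ω
  C: Z = 1/(jωC) = -j/(ω·C) = 0 - j277.3 Ω
Step 3 — Series combination: Z_total = R + L + C = 68.6 - j178 Ω = 190.8∠-68.9° Ω.

Z = 68.6 - j178 Ω = 190.8∠-68.9° Ω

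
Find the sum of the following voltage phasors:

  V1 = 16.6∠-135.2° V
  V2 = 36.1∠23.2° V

Step 1 — Convert each phasor to rectangular form:
  V1 = 16.6·(cos(-135.2°) + j·sin(-135.2°)) = -11.78 - j11.7 V
  V2 = 36.1·(cos(23.2°) + j·sin(23.2°)) = 33.18 + j14.22 V
Step 2 — Sum components: V_total = 21.4 + j2.524 V.
Step 3 — Convert to polar: |V_total| = 21.55 V, ∠V_total = 6.7°.

V_total = 21.55∠6.7° V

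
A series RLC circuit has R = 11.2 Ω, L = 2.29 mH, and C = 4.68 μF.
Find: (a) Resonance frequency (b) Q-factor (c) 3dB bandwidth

Step 1 — Resonance: ω₀ = 1/√(LC) = 1/√(0.00229·4.68e-06) = 9660 rad/s.
Step 2 — f₀ = ω₀/(2π) = 1537 Hz.
Step 3 — Series Q: Q = ω₀L/R = 9660·0.00229/11.2 = 1.975.
Step 4 — Bandwidth: Δω = ω₀/Q = 4891 rad/s; BW = Δω/(2π) = 778.4 Hz.

(a) f₀ = 1537 Hz  (b) Q = 1.975  (c) BW = 778.4 Hz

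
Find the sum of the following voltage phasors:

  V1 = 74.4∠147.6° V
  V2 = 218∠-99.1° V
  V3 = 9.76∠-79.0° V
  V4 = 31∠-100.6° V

Step 1 — Convert each phasor to rectangular form:
  V1 = 74.4·(cos(147.6°) + j·sin(147.6°)) = -62.82 + j39.87 V
  V2 = 218·(cos(-99.1°) + j·sin(-99.1°)) = -34.48 - j215.3 V
  V3 = 9.76·(cos(-79.0°) + j·sin(-79.0°)) = 1.862 - j9.581 V
  V4 = 31·(cos(-100.6°) + j·sin(-100.6°)) = -5.702 - j30.47 V
Step 2 — Sum components: V_total = -101.1 - j215.4 V.
Step 3 — Convert to polar: |V_total| = 238 V, ∠V_total = -115.1°.

V_total = 238∠-115.1° V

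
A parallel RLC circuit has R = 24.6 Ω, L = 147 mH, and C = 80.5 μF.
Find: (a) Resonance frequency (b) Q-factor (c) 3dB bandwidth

Step 1 — Resonance: ω₀ = 1/√(LC) = 1/√(0.147·8.05e-05) = 290.7 rad/s.
Step 2 — f₀ = ω₀/(2π) = 46.27 Hz.
Step 3 — Parallel Q: Q = R/(ω₀L) = 24.6/(290.7·0.147) = 0.5757.
Step 4 — Bandwidth: Δω = ω₀/Q = 505 rad/s; BW = Δω/(2π) = 80.37 Hz.

(a) f₀ = 46.27 Hz  (b) Q = 0.5757  (c) BW = 80.37 Hz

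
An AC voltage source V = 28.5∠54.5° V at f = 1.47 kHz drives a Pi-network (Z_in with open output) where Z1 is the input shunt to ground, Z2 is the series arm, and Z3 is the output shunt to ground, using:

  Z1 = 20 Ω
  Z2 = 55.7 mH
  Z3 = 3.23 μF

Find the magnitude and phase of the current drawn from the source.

Step 1 — Angular frequency: ω = 2π·f = 2π·1470 = 9236 rad/s.
Step 2 — Component impedances:
  Z1: Z = R = 20 Ω
  Z2: Z = jωL = j·9236·0.0557 = 0 + j514.5 Ω
  Z3: Z = 1/(jωC) = -j/(ω·C) = 0 - j33.52 Ω
Step 3 — With open output, the series arm Z2 and the output shunt Z3 appear in series to ground: Z2 + Z3 = 0 + j480.9 Ω.
Step 4 — Parallel with input shunt Z1: Z_in = Z1 || (Z2 + Z3) = 19.97 + j0.8303 Ω = 19.98∠2.4° Ω.
Step 5 — Source phasor: V = 28.5∠54.5° V = 16.55 + j23.2 V.
Step 6 — Ohm's law: I = V / Z_total = (16.55 + j23.2) / (19.97 + j0.8303) = 0.8757 + j1.126 A.
Step 7 — Convert to polar: |I| = 1.426 A, ∠I = 52.1°.

I = 1.426∠52.1° A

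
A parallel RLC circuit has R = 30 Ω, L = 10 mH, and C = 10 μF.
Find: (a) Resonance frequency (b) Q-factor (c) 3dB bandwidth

Step 1 — Resonance: ω₀ = 1/√(LC) = 1/√(0.01·1e-05) = 3162 rad/s.
Step 2 — f₀ = ω₀/(2π) = 503.3 Hz.
Step 3 — Parallel Q: Q = R/(ω₀L) = 30/(3162·0.01) = 0.9487.
Step 4 — Bandwidth: Δω = ω₀/Q = 3333 rad/s; BW = Δω/(2π) = 530.5 Hz.

(a) f₀ = 503.3 Hz  (b) Q = 0.9487  (c) BW = 530.5 Hz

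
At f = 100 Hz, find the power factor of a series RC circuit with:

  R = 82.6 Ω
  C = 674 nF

Step 1 — Angular frequency: ω = 2π·f = 2π·100 = 628.3 rad/s.
Step 2 — Component impedances:
  R: Z = R = 82.6 Ω
  C: Z = 1/(jωC) = -j/(ω·C) = 0 - j2361 Ω
Step 3 — Series combination: Z_total = R + C = 82.6 - j2361 Ω = 2363∠-88.0° Ω.
Step 4 — Power factor: PF = cos(φ) = Re(Z)/|Z| = 82.6/2363 = 0.03496.
Step 5 — Type: Im(Z) = -2361 ⇒ leading (phase φ = -88.0°).

PF = 0.03496 (leading, φ = -88.0°)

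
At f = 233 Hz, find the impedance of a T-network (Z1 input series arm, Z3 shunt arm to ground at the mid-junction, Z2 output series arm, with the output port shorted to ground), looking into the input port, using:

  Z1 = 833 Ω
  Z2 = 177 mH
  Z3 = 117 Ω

Step 1 — Angular frequency: ω = 2π·f = 2π·233 = 1464 rad/s.
Step 2 — Component impedances:
  Z1: Z = R = 833 Ω
  Z2: Z = jωL = j·1464·0.177 = 0 + j259.1 Ω
  Z3: Z = R = 117 Ω
Step 3 — With the output port shorted to ground, the output series arm Z2 runs from the junction to ground; the shunt arm Z3 also runs from the junction to ground. They appear in parallel: Z3 || Z2 = 97.19 + j43.88 Ω.
Step 4 — Series with input arm Z1: Z_in = Z1 + (Z3 || Z2) = 930.2 + j43.88 Ω = 931.2∠2.7° Ω.

Z = 930.2 + j43.88 Ω = 931.2∠2.7° Ω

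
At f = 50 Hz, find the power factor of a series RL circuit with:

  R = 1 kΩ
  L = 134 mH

Step 1 — Angular frequency: ω = 2π·f = 2π·50 = 314.2 rad/s.
Step 2 — Component impedances:
  R: Z = R = 1000 Ω
  L: Z = jωL = j·314.2·0.134 = 0 + j42.1 Ω
Step 3 — Series combination: Z_total = R + L = 1000 + j42.1 Ω = 1001∠2.4° Ω.
Step 4 — Power factor: PF = cos(φ) = Re(Z)/|Z| = 1000/1000.9 = 0.9991.
Step 5 — Type: Im(Z) = 42.1 ⇒ lagging (phase φ = 2.4°).

PF = 0.9991 (lagging, φ = 2.4°)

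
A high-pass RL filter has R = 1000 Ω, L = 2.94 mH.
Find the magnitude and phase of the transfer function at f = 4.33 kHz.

Step 1 — Angular frequency: ω = 2π·4330 = 2.721e+04 rad/s.
Step 2 — Transfer function: H(jω) = jωL/(R + jωL).
Step 3 — Numerator jωL = j·79.99; denominator R + jωL = 1000 + j79.99.
Step 4 — H = 0.006357 + j0.07948.
Step 5 — Magnitude: |H| = 0.07973 (-22.0 dB); phase: φ = 85.4°.

|H| = 0.07973 (-22.0 dB), φ = 85.4°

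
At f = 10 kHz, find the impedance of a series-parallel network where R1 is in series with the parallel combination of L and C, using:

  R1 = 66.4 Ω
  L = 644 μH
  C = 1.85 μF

Step 1 — Angular frequency: ω = 2π·f = 2π·1e+04 = 6.283e+04 rad/s.
Step 2 — Component impedances:
  R1: Z = R = 66.4 Ω
  L: Z = jωL = j·6.283e+04·0.000644 = 0 + j40.46 Ω
  C: Z = 1/(jωC) = -j/(ω·C) = 0 - j8.603 Ω
Step 3 — Parallel branch: L || C = 1/(1/L + 1/C) = 0 - j10.93 Ω.
Step 4 — Series with R1: Z_total = R1 + (L || C) = 66.4 - j10.93 Ω = 67.29∠-9.3° Ω.

Z = 66.4 - j10.93 Ω = 67.29∠-9.3° Ω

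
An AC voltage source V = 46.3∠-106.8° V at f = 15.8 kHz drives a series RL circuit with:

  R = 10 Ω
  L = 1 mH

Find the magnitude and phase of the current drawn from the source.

Step 1 — Angular frequency: ω = 2π·f = 2π·1.58e+04 = 9.927e+04 rad/s.
Step 2 — Component impedances:
  R: Z = R = 10 Ω
  L: Z = jωL = j·9.927e+04·0.001 = 0 + j99.27 Ω
Step 3 — Series combination: Z_total = R + L = 10 + j99.27 Ω = 99.78∠84.2° Ω.
Step 4 — Source phasor: V = 46.3∠-106.8° V = -13.38 - j44.32 V.
Step 5 — Ohm's law: I = V / Z_total = (-13.38 - j44.32) / (10 + j99.27) = -0.4554 + j0.08892 A.
Step 6 — Convert to polar: |I| = 0.464 A, ∠I = 169.0°.

I = 0.464∠169.0° A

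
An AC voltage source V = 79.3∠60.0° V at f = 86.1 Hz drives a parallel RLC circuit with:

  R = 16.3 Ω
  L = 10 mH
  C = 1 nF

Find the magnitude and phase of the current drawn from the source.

Step 1 — Angular frequency: ω = 2π·f = 2π·86.1 = 541 rad/s.
Step 2 — Component impedances:
  R: Z = R = 16.3 Ω
  L: Z = jωL = j·541·0.01 = 0 + j5.41 Ω
  C: Z = 1/(jωC) = -j/(ω·C) = 0 - j1.848e+06 Ω
Step 3 — Parallel combination: 1/Z_total = 1/R + 1/L + 1/C; Z_total = 1.617 + j4.873 Ω = 5.134∠71.6° Ω.
Step 4 — Source phasor: V = 79.3∠60.0° V = 39.65 + j68.68 V.
Step 5 — Ohm's law: I = V / Z_total = (39.65 + j68.68) / (1.617 + j4.873) = 15.13 - j3.116 A.
Step 6 — Convert to polar: |I| = 15.44 A, ∠I = -11.6°.

I = 15.44∠-11.6° A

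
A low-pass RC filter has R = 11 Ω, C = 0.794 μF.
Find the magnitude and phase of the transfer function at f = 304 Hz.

Step 1 — Angular frequency: ω = 2π·304 = 1910 rad/s.
Step 2 — Transfer function: H(jω) = 1/(1 + jωRC).
Step 3 — Denominator: 1 + jωRC = 1 + j·1910·11·7.94e-07 = 1 + j0.01668.
Step 4 — H = 0.9997 - j0.01668.
Step 5 — Magnitude: |H| = 0.9999 (-0.0 dB); phase: φ = -1.0°.

|H| = 0.9999 (-0.0 dB), φ = -1.0°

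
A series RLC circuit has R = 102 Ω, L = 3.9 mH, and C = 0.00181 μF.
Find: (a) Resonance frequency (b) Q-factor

Step 1 — Resonance condition Im(Z)=0 gives ω₀ = 1/√(LC).
Step 2 — ω₀ = 1/√(0.0039·1.81e-09) = 3.764e+05 rad/s.
Step 3 — f₀ = ω₀/(2π) = 5.99e+04 Hz.
Step 4 — Series Q: Q = ω₀L/R = 3.764e+05·0.0039/102 = 14.39.

(a) f₀ = 5.99e+04 Hz  (b) Q = 14.39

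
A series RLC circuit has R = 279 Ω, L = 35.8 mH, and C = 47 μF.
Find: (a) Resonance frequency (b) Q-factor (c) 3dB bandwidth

Step 1 — Resonance: ω₀ = 1/√(LC) = 1/√(0.0358·4.7e-05) = 770.9 rad/s.
Step 2 — f₀ = ω₀/(2π) = 122.7 Hz.
Step 3 — Series Q: Q = ω₀L/R = 770.9·0.0358/279 = 0.09892.
Step 4 — Bandwidth: Δω = ω₀/Q = 7793 rad/s; BW = Δω/(2π) = 1240 Hz.

(a) f₀ = 122.7 Hz  (b) Q = 0.09892  (c) BW = 1240 Hz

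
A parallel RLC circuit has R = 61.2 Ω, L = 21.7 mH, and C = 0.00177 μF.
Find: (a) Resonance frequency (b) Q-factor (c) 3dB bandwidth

Step 1 — Resonance: ω₀ = 1/√(LC) = 1/√(0.0217·1.77e-09) = 1.614e+05 rad/s.
Step 2 — f₀ = ω₀/(2π) = 2.568e+04 Hz.
Step 3 — Parallel Q: Q = R/(ω₀L) = 61.2/(1.614e+05·0.0217) = 0.01748.
Step 4 — Bandwidth: Δω = ω₀/Q = 9.232e+06 rad/s; BW = Δω/(2π) = 1.469e+06 Hz.

(a) f₀ = 2.568e+04 Hz  (b) Q = 0.01748  (c) BW = 1.469e+06 Hz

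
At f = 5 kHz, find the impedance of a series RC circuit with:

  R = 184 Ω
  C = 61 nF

Step 1 — Angular frequency: ω = 2π·f = 2π·5000 = 3.142e+04 rad/s.
Step 2 — Component impedances:
  R: Z = R = 184 Ω
  C: Z = 1/(jωC) = -j/(ω·C) = 0 - j521.8 Ω
Step 3 — Series combination: Z_total = R + C = 184 - j521.8 Ω = 553.3∠-70.6° Ω.

Z = 184 - j521.8 Ω = 553.3∠-70.6° Ω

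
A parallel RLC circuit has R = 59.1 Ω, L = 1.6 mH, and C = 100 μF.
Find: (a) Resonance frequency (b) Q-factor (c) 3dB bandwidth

Step 1 — Resonance: ω₀ = 1/√(LC) = 1/√(0.0016·0.0001) = 2500 rad/s.
Step 2 — f₀ = ω₀/(2π) = 397.9 Hz.
Step 3 — Parallel Q: Q = R/(ω₀L) = 59.1/(2500·0.0016) = 14.78.
Step 4 — Bandwidth: Δω = ω₀/Q = 169.2 rad/s; BW = Δω/(2π) = 26.93 Hz.

(a) f₀ = 397.9 Hz  (b) Q = 14.78  (c) BW = 26.93 Hz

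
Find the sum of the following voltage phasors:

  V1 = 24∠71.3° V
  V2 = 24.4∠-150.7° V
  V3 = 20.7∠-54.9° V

Step 1 — Convert each phasor to rectangular form:
  V1 = 24·(cos(71.3°) + j·sin(71.3°)) = 7.695 + j22.73 V
  V2 = 24.4·(cos(-150.7°) + j·sin(-150.7°)) = -21.28 - j11.94 V
  V3 = 20.7·(cos(-54.9°) + j·sin(-54.9°)) = 11.9 - j16.94 V
Step 2 — Sum components: V_total = -1.681 - j6.144 V.
Step 3 — Convert to polar: |V_total| = 6.369 V, ∠V_total = -105.3°.

V_total = 6.369∠-105.3° V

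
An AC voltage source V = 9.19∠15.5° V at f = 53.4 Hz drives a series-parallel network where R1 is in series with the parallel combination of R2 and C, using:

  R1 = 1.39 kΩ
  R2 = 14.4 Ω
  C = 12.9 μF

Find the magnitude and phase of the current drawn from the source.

Step 1 — Angular frequency: ω = 2π·f = 2π·53.4 = 335.5 rad/s.
Step 2 — Component impedances:
  R1: Z = R = 1390 Ω
  R2: Z = R = 14.4 Ω
  C: Z = 1/(jωC) = -j/(ω·C) = 0 - j231 Ω
Step 3 — Parallel branch: R2 || C = 1/(1/R2 + 1/C) = 14.34 - j0.894 Ω.
Step 4 — Series with R1: Z_total = R1 + (R2 || C) = 1404 - j0.894 Ω = 1404∠-0.0° Ω.
Step 5 — Source phasor: V = 9.19∠15.5° V = 8.856 + j2.456 V.
Step 6 — Ohm's law: I = V / Z_total = (8.856 + j2.456) / (1404 - j0.894) = 0.006305 + j0.001753 A.
Step 7 — Convert to polar: |I| = 0.006544 A, ∠I = 15.5°.

I = 0.006544∠15.5° A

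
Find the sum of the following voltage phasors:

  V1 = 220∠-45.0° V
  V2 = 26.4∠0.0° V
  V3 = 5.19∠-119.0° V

Step 1 — Convert each phasor to rectangular form:
  V1 = 220·(cos(-45.0°) + j·sin(-45.0°)) = 155.6 - j155.6 V
  V2 = 26.4·(cos(0.0°) + j·sin(0.0°)) = 26.4 V
  V3 = 5.19·(cos(-119.0°) + j·sin(-119.0°)) = -2.516 - j4.539 V
Step 2 — Sum components: V_total = 179.4 - j160.1 V.
Step 3 — Convert to polar: |V_total| = 240.5 V, ∠V_total = -41.7°.

V_total = 240.5∠-41.7° V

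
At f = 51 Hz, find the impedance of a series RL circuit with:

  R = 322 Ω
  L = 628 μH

Step 1 — Angular frequency: ω = 2π·f = 2π·51 = 320.4 rad/s.
Step 2 — Component impedances:
  R: Z = R = 322 Ω
  L: Z = jωL = j·320.4·0.000628 = 0 + j0.2012 Ω
Step 3 — Series combination: Z_total = R + L = 322 + j0.2012 Ω = 322∠0.0° Ω.

Z = 322 + j0.2012 Ω = 322∠0.0° Ω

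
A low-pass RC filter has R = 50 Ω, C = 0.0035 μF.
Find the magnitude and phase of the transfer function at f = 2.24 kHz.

Step 1 — Angular frequency: ω = 2π·2240 = 1.407e+04 rad/s.
Step 2 — Transfer function: H(jω) = 1/(1 + jωRC).
Step 3 — Denominator: 1 + jωRC = 1 + j·1.407e+04·50·3.5e-09 = 1 + j0.002463.
Step 4 — H = 1 - j0.002463.
Step 5 — Magnitude: |H| = 1 (-0.0 dB); phase: φ = -0.1°.

|H| = 1 (-0.0 dB), φ = -0.1°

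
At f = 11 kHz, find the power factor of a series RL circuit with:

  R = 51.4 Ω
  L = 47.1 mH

Step 1 — Angular frequency: ω = 2π·f = 2π·1.1e+04 = 6.912e+04 rad/s.
Step 2 — Component impedances:
  R: Z = R = 51.4 Ω
  L: Z = jωL = j·6.912e+04·0.0471 = 0 + j3255 Ω
Step 3 — Series combination: Z_total = R + L = 51.4 + j3255 Ω = 3256∠89.1° Ω.
Step 4 — Power factor: PF = cos(φ) = Re(Z)/|Z| = 51.4/3256 = 0.01579.
Step 5 — Type: Im(Z) = 3255 ⇒ lagging (phase φ = 89.1°).

PF = 0.01579 (lagging, φ = 89.1°)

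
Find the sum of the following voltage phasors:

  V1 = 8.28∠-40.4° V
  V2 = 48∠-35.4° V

Step 1 — Convert each phasor to rectangular form:
  V1 = 8.28·(cos(-40.4°) + j·sin(-40.4°)) = 6.306 - j5.366 V
  V2 = 48·(cos(-35.4°) + j·sin(-35.4°)) = 39.13 - j27.81 V
Step 2 — Sum components: V_total = 45.43 - j33.17 V.
Step 3 — Convert to polar: |V_total| = 56.25 V, ∠V_total = -36.1°.

V_total = 56.25∠-36.1° V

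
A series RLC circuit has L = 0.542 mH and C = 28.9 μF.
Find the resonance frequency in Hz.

Step 1 — Resonance condition Im(Z)=0 gives ω₀ = 1/√(LC).
Step 2 — ω₀ = 1/√(0.000542·2.89e-05) = 7990 rad/s.
Step 3 — f₀ = ω₀/(2π) = 1272 Hz.

f₀ = 1272 Hz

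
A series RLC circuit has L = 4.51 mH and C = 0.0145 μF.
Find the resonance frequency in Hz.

Step 1 — Resonance condition Im(Z)=0 gives ω₀ = 1/√(LC).
Step 2 — ω₀ = 1/√(0.00451·1.45e-08) = 1.237e+05 rad/s.
Step 3 — f₀ = ω₀/(2π) = 1.968e+04 Hz.

f₀ = 1.968e+04 Hz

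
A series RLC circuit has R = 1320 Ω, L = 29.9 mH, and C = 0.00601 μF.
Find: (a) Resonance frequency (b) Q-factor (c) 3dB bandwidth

Step 1 — Resonance condition Im(Z)=0 gives ω₀ = 1/√(LC).
Step 2 — ω₀ = 1/√(0.0299·6.01e-09) = 7.46e+04 rad/s.
Step 3 — f₀ = ω₀/(2π) = 1.187e+04 Hz.
Step 4 — Series Q: Q = ω₀L/R = 7.46e+04·0.0299/1320 = 1.69.
Step 5 — 3dB bandwidth: Δω = ω₀/Q = 4.415e+04 rad/s; BW = Δω/(2π) = 7026 Hz.

(a) f₀ = 1.187e+04 Hz  (b) Q = 1.69  (c) BW = 7026 Hz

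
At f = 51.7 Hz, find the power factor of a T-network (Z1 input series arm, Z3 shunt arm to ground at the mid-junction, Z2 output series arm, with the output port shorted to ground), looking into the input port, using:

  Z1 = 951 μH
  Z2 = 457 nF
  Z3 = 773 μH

Step 1 — Angular frequency: ω = 2π·f = 2π·51.7 = 324.8 rad/s.
Step 2 — Component impedances:
  Z1: Z = jωL = j·324.8·0.000951 = 0 + j0.3089 Ω
  Z2: Z = 1/(jωC) = -j/(ω·C) = 0 - j6736 Ω
  Z3: Z = jωL = j·324.8·0.000773 = 0 + j0.2511 Ω
Step 3 — With the output port shorted to ground, the output series arm Z2 runs from the junction to ground; the shunt arm Z3 also runs from the junction to ground. They appear in parallel: Z3 || Z2 = 0 + j0.2511 Ω.
Step 4 — Series with input arm Z1: Z_in = Z1 + (Z3 || Z2) = 0 + j0.56 Ω = 0.56∠90.0° Ω.
Step 5 — Power factor: PF = cos(φ) = Re(Z)/|Z| = 0/0.56 = 0.
Step 6 — Type: Im(Z) = 0.56 ⇒ lagging (phase φ = 90.0°).

PF = 0 (lagging, φ = 90.0°)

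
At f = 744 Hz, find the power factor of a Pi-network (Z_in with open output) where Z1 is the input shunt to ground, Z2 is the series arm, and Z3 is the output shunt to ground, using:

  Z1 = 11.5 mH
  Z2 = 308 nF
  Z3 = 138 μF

Step 1 — Angular frequency: ω = 2π·f = 2π·744 = 4675 rad/s.
Step 2 — Component impedances:
  Z1: Z = jωL = j·4675·0.0115 = 0 + j53.76 Ω
  Z2: Z = 1/(jωC) = -j/(ω·C) = 0 - j694.5 Ω
  Z3: Z = 1/(jωC) = -j/(ω·C) = 0 - j1.55 Ω
Step 3 — With open output, the series arm Z2 and the output shunt Z3 appear in series to ground: Z2 + Z3 = 0 - j696.1 Ω.
Step 4 — Parallel with input shunt Z1: Z_in = Z1 || (Z2 + Z3) = 0 + j58.26 Ω = 58.26∠90.0° Ω.
Step 5 — Power factor: PF = cos(φ) = Re(Z)/|Z| = -0/58.26 = -0.
Step 6 — Type: Im(Z) = 58.26 ⇒ lagging (phase φ = 90.0°).

PF = -0 (lagging, φ = 90.0°)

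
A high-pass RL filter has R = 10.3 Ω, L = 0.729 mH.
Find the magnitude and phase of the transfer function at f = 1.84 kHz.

Step 1 — Angular frequency: ω = 2π·1840 = 1.156e+04 rad/s.
Step 2 — Transfer function: H(jω) = jωL/(R + jωL).
Step 3 — Numerator jωL = j·8.428; denominator R + jωL = 10.3 + j8.428.
Step 4 — H = 0.401 + j0.4901.
Step 5 — Magnitude: |H| = 0.6333 (-4.0 dB); phase: φ = 50.7°.

|H| = 0.6333 (-4.0 dB), φ = 50.7°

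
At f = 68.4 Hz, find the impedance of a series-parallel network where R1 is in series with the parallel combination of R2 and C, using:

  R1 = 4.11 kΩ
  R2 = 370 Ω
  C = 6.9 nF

Step 1 — Angular frequency: ω = 2π·f = 2π·68.4 = 429.8 rad/s.
Step 2 — Component impedances:
  R1: Z = R = 4110 Ω
  R2: Z = R = 370 Ω
  C: Z = 1/(jωC) = -j/(ω·C) = 0 - j3.372e+05 Ω
Step 3 — Parallel branch: R2 || C = 1/(1/R2 + 1/C) = 370 - j0.406 Ω.
Step 4 — Series with R1: Z_total = R1 + (R2 || C) = 4480 - j0.406 Ω = 4480∠-0.0° Ω.

Z = 4480 - j0.406 Ω = 4480∠-0.0° Ω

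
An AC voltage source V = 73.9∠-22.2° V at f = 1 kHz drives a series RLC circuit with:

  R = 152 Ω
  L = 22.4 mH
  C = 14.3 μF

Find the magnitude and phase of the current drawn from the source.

Step 1 — Angular frequency: ω = 2π·f = 2π·1000 = 6283 rad/s.
Step 2 — Component impedances:
  R: Z = R = 152 Ω
  L: Z = jωL = j·6283·0.0224 = 0 + j140.7 Ω
  C: Z = 1/(jωC) = -j/(ω·C) = 0 - j11.13 Ω
Step 3 — Series combination: Z_total = R + L + C = 152 + j129.6 Ω = 199.8∠40.5° Ω.
Step 4 — Source phasor: V = 73.9∠-22.2° V = 68.42 - j27.92 V.
Step 5 — Ohm's law: I = V / Z_total = (68.42 - j27.92) / (152 + j129.6) = 0.1699 - j0.3286 A.
Step 6 — Convert to polar: |I| = 0.3699 A, ∠I = -62.7°.

I = 0.3699∠-62.7° A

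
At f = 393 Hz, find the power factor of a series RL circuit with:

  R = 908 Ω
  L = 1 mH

Step 1 — Angular frequency: ω = 2π·f = 2π·393 = 2469 rad/s.
Step 2 — Component impedances:
  R: Z = R = 908 Ω
  L: Z = jωL = j·2469·0.001 = 0 + j2.469 Ω
Step 3 — Series combination: Z_total = R + L = 908 + j2.469 Ω = 908∠0.2° Ω.
Step 4 — Power factor: PF = cos(φ) = Re(Z)/|Z| = 908/908 = 1.
Step 5 — Type: Im(Z) = 2.469 ⇒ lagging (phase φ = 0.2°).

PF = 1 (lagging, φ = 0.2°)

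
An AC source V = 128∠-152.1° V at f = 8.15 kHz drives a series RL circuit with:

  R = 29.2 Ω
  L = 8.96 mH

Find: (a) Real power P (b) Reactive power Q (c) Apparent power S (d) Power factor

Step 1 — Angular frequency: ω = 2π·f = 2π·8150 = 5.121e+04 rad/s.
Step 2 — Component impedances:
  R: Z = R = 29.2 Ω
  L: Z = jωL = j·5.121e+04·0.00896 = 0 + j458.8 Ω
Step 3 — Series combination: Z_total = R + L = 29.2 + j458.8 Ω = 459.8∠86.4° Ω.
Step 4 — Source phasor: V = 128∠-152.1° V = -113.1 - j59.9 V.
Step 5 — Current: I = V / Z = -0.1456 + j0.2373 A = 0.2784∠121.5° A.
Step 6 — Complex power: S = V·I* = 2.263 + j35.56 VA.
Step 7 — Real power: P = Re(S) = 2.263 W.
Step 8 — Reactive power: Q = Im(S) = 35.56 VAR.
Step 9 — Apparent power: |S| = 35.64 VA.
Step 10 — Power factor: PF = P/|S| = 0.06351 (lagging).

(a) P = 2.263 W  (b) Q = 35.56 VAR  (c) S = 35.64 VA  (d) PF = 0.06351 (lagging)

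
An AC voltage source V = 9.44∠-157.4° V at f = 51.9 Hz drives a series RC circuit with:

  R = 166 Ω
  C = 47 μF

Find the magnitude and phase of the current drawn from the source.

Step 1 — Angular frequency: ω = 2π·f = 2π·51.9 = 326.1 rad/s.
Step 2 — Component impedances:
  R: Z = R = 166 Ω
  C: Z = 1/(jωC) = -j/(ω·C) = 0 - j65.25 Ω
Step 3 — Series combination: Z_total = R + C = 166 - j65.25 Ω = 178.4∠-21.5° Ω.
Step 4 — Source phasor: V = 9.44∠-157.4° V = -8.715 - j3.628 V.
Step 5 — Ohm's law: I = V / Z_total = (-8.715 - j3.628) / (166 - j65.25) = -0.03804 - j0.0368 A.
Step 6 — Convert to polar: |I| = 0.05293 A, ∠I = -135.9°.

I = 0.05293∠-135.9° A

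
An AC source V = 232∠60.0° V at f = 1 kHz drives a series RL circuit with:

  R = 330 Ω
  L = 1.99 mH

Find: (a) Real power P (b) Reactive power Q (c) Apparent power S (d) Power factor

Step 1 — Angular frequency: ω = 2π·f = 2π·1000 = 6283 rad/s.
Step 2 — Component impedances:
  R: Z = R = 330 Ω
  L: Z = jωL = j·6283·0.00199 = 0 + j12.5 Ω
Step 3 — Series combination: Z_total = R + L = 330 + j12.5 Ω = 330.2∠2.2° Ω.
Step 4 — Source phasor: V = 232∠60.0° V = 116 + j200.9 V.
Step 5 — Current: I = V / Z = 0.374 + j0.5947 A = 0.7025∠57.8° A.
Step 6 — Complex power: S = V·I* = 162.9 + j6.171 VA.
Step 7 — Real power: P = Re(S) = 162.9 W.
Step 8 — Reactive power: Q = Im(S) = 6.171 VAR.
Step 9 — Apparent power: |S| = 163 VA.
Step 10 — Power factor: PF = P/|S| = 0.9993 (lagging).

(a) P = 162.9 W  (b) Q = 6.171 VAR  (c) S = 163 VA  (d) PF = 0.9993 (lagging)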